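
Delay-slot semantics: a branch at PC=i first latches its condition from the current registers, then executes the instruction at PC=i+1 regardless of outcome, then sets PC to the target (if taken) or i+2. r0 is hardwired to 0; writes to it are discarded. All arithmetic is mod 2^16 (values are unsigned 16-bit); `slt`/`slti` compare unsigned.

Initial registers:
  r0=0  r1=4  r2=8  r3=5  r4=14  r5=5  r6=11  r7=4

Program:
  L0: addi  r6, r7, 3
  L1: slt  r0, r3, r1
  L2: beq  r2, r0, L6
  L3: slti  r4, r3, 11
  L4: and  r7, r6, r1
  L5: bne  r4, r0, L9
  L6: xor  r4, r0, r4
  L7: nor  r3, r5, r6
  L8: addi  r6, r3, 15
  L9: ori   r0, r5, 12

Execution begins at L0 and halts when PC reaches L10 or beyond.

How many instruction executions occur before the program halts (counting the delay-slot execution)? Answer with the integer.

8

  step pc=0: addi  r6, r7, 3  regs=(0,4,8,5,14,5,7,4)
  step pc=1: slt  r0, r3, r1  regs=(0,4,8,5,14,5,7,4)
  step pc=2: beq  r2, r0, L6  cond=F  regs=(0,4,8,5,14,5,7,4)
  step pc=3: slti  r4, r3, 11  regs=(0,4,8,5,1,5,7,4)
  step pc=4: and  r7, r6, r1  regs=(0,4,8,5,1,5,7,4)
  step pc=5: bne  r4, r0, L9  cond=T  regs=(0,4,8,5,1,5,7,4)
  step pc=6: xor  r4, r0, r4  regs=(0,4,8,5,1,5,7,4)
  step pc=9: ori   r0, r5, 12  regs=(0,4,8,5,1,5,7,4)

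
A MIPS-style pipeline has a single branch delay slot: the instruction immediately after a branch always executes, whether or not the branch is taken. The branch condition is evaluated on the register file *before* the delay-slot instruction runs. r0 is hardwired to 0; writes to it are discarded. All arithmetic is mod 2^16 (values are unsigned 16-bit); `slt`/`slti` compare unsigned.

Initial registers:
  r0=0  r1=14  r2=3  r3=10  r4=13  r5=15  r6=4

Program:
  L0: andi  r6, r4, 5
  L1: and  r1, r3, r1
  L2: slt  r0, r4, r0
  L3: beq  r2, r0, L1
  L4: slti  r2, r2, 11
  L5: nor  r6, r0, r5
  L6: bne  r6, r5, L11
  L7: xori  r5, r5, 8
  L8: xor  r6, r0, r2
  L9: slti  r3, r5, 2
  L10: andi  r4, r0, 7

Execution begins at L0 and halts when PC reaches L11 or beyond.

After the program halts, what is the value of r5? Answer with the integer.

7

[0] andi  r6, r4, 5  →  {r0:0, r1:14, r2:3, r3:10, r4:13, r5:15, r6:5}
[1] and  r1, r3, r1  →  {r0:0, r1:10, r2:3, r3:10, r4:13, r5:15, r6:5}
[2] slt  r0, r4, r0  →  {r0:0, r1:10, r2:3, r3:10, r4:13, r5:15, r6:5}
[3] beq  r2, r0, L1  →  {r0:0, r1:10, r2:3, r3:10, r4:13, r5:15, r6:5}  ⟨branch fallthrough⟩
[4] slti  r2, r2, 11  →  {r0:0, r1:10, r2:1, r3:10, r4:13, r5:15, r6:5}
[5] nor  r6, r0, r5  →  {r0:0, r1:10, r2:1, r3:10, r4:13, r5:15, r6:65520}
[6] bne  r6, r5, L11  →  {r0:0, r1:10, r2:1, r3:10, r4:13, r5:15, r6:65520}  ⟨branch taken⟩
[7] xori  r5, r5, 8  →  {r0:0, r1:10, r2:1, r3:10, r4:13, r5:7, r6:65520}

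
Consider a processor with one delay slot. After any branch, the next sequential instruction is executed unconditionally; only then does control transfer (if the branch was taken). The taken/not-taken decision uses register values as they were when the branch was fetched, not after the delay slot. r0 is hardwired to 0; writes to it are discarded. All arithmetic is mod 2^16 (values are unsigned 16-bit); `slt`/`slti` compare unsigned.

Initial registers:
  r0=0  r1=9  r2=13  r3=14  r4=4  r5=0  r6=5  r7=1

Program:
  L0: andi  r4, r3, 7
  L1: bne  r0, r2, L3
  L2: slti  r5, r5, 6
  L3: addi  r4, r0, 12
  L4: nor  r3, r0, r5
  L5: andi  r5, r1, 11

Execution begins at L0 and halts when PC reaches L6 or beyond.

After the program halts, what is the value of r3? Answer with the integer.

  step pc=0: andi  r4, r3, 7  regs=(0,9,13,14,6,0,5,1)
  step pc=1: bne  r0, r2, L3  cond=T  regs=(0,9,13,14,6,0,5,1)
  step pc=2: slti  r5, r5, 6  regs=(0,9,13,14,6,1,5,1)
  step pc=3: addi  r4, r0, 12  regs=(0,9,13,14,12,1,5,1)
  step pc=4: nor  r3, r0, r5  regs=(0,9,13,65534,12,1,5,1)
  step pc=5: andi  r5, r1, 11  regs=(0,9,13,65534,12,9,5,1)

65534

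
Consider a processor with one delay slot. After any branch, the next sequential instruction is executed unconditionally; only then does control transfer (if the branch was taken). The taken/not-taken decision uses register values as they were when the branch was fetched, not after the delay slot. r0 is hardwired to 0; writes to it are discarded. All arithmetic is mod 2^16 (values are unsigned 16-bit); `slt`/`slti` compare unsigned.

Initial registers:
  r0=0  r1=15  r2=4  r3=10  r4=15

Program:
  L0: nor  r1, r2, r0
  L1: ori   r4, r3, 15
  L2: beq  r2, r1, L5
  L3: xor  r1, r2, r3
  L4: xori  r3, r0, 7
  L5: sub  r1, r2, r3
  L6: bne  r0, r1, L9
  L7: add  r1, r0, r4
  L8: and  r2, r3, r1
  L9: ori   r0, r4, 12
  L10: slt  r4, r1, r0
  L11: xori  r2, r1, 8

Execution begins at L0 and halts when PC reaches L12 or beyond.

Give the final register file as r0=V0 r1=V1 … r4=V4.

r0=0 r1=15 r2=7 r3=7 r4=0

[0] nor  r1, r2, r0  →  {r0:0, r1:65531, r2:4, r3:10, r4:15}
[1] ori   r4, r3, 15  →  {r0:0, r1:65531, r2:4, r3:10, r4:15}
[2] beq  r2, r1, L5  →  {r0:0, r1:65531, r2:4, r3:10, r4:15}  ⟨branch fallthrough⟩
[3] xor  r1, r2, r3  →  {r0:0, r1:14, r2:4, r3:10, r4:15}
[4] xori  r3, r0, 7  →  {r0:0, r1:14, r2:4, r3:7, r4:15}
[5] sub  r1, r2, r3  →  {r0:0, r1:65533, r2:4, r3:7, r4:15}
[6] bne  r0, r1, L9  →  {r0:0, r1:65533, r2:4, r3:7, r4:15}  ⟨branch taken⟩
[7] add  r1, r0, r4  →  {r0:0, r1:15, r2:4, r3:7, r4:15}
[9] ori   r0, r4, 12  →  {r0:0, r1:15, r2:4, r3:7, r4:15}
[10] slt  r4, r1, r0  →  {r0:0, r1:15, r2:4, r3:7, r4:0}
[11] xori  r2, r1, 8  →  {r0:0, r1:15, r2:7, r3:7, r4:0}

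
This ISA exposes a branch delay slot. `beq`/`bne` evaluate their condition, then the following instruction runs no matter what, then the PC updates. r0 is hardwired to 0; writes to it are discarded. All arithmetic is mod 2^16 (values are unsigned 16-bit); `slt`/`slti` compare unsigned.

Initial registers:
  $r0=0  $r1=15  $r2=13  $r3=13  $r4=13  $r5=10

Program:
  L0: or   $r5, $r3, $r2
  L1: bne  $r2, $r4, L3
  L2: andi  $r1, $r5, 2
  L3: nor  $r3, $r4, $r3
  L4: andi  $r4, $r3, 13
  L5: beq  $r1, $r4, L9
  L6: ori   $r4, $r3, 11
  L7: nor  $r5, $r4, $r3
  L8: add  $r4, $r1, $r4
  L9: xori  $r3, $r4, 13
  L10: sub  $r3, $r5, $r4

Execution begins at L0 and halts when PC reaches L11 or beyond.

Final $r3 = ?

18

#0 or   $r5, $r3, $r2 ; 0/15/13/13/13/13
#1 bne  $r2, $r4, L3 ; 0/15/13/13/13/13 ; →fallthru
#2 andi  $r1, $r5, 2 ; 0/0/13/13/13/13
#3 nor  $r3, $r4, $r3 ; 0/0/13/65522/13/13
#4 andi  $r4, $r3, 13 ; 0/0/13/65522/0/13
#5 beq  $r1, $r4, L9 ; 0/0/13/65522/0/13 ; →target
#6 ori   $r4, $r3, 11 ; 0/0/13/65522/65531/13
#9 xori  $r3, $r4, 13 ; 0/0/13/65526/65531/13
#10 sub  $r3, $r5, $r4 ; 0/0/13/18/65531/13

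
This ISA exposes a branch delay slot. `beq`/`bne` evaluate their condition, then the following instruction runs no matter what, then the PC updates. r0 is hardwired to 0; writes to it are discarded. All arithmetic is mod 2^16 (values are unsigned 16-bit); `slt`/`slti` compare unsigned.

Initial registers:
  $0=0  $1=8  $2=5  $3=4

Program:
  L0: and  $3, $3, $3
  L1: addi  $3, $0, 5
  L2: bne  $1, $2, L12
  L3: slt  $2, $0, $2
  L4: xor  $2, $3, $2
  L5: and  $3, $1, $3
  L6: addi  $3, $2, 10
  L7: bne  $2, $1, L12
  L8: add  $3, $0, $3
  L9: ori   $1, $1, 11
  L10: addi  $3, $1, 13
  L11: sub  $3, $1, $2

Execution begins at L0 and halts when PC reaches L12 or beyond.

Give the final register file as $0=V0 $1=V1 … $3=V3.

  step pc=0: and  $3, $3, $3  regs=(0,8,5,4)
  step pc=1: addi  $3, $0, 5  regs=(0,8,5,5)
  step pc=2: bne  $1, $2, L12  cond=T  regs=(0,8,5,5)
  step pc=3: slt  $2, $0, $2  regs=(0,8,1,5)

$0=0 $1=8 $2=1 $3=5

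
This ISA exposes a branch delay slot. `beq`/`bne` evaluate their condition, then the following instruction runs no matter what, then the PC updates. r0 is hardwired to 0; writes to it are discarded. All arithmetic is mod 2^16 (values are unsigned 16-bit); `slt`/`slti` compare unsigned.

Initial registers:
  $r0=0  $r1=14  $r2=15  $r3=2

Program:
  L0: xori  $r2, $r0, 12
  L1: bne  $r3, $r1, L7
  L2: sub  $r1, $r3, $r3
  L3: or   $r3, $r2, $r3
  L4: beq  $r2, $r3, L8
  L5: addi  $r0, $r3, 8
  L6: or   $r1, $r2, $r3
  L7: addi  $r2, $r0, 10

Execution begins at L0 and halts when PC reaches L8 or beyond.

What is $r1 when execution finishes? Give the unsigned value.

#0 xori  $r2, $r0, 12 ; 0/14/12/2
#1 bne  $r3, $r1, L7 ; 0/14/12/2 ; →target
#2 sub  $r1, $r3, $r3 ; 0/0/12/2
#7 addi  $r2, $r0, 10 ; 0/0/10/2

0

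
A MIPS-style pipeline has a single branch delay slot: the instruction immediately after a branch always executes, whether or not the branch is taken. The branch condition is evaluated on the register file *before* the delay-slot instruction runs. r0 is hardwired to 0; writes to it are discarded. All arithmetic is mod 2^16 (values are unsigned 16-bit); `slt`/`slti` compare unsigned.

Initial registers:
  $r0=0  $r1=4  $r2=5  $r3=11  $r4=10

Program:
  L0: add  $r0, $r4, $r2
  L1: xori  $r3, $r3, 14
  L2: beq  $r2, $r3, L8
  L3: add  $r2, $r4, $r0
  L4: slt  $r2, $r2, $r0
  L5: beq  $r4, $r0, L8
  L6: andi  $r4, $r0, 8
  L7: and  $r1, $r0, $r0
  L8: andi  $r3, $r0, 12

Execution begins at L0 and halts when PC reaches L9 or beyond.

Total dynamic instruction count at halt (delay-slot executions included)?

5

[0] add  $r0, $r4, $r2  →  {$r0:0, $r1:4, $r2:5, $r3:11, $r4:10}
[1] xori  $r3, $r3, 14  →  {$r0:0, $r1:4, $r2:5, $r3:5, $r4:10}
[2] beq  $r2, $r3, L8  →  {$r0:0, $r1:4, $r2:5, $r3:5, $r4:10}  ⟨branch taken⟩
[3] add  $r2, $r4, $r0  →  {$r0:0, $r1:4, $r2:10, $r3:5, $r4:10}
[8] andi  $r3, $r0, 12  →  {$r0:0, $r1:4, $r2:10, $r3:0, $r4:10}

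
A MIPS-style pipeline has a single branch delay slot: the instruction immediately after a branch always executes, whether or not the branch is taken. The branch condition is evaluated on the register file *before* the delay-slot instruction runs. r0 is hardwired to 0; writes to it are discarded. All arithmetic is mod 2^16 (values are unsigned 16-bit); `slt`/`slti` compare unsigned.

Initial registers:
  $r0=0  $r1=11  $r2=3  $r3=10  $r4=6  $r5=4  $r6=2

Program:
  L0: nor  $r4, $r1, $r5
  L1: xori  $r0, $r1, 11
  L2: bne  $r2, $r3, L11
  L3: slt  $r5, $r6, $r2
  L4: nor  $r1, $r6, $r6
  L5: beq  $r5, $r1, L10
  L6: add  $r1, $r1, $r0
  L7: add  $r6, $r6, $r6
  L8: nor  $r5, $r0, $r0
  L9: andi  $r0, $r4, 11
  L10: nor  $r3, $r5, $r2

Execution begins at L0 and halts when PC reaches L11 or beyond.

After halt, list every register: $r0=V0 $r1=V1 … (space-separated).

#0 nor  $r4, $r1, $r5 ; 0/11/3/10/65520/4/2
#1 xori  $r0, $r1, 11 ; 0/11/3/10/65520/4/2
#2 bne  $r2, $r3, L11 ; 0/11/3/10/65520/4/2 ; →target
#3 slt  $r5, $r6, $r2 ; 0/11/3/10/65520/1/2

$r0=0 $r1=11 $r2=3 $r3=10 $r4=65520 $r5=1 $r6=2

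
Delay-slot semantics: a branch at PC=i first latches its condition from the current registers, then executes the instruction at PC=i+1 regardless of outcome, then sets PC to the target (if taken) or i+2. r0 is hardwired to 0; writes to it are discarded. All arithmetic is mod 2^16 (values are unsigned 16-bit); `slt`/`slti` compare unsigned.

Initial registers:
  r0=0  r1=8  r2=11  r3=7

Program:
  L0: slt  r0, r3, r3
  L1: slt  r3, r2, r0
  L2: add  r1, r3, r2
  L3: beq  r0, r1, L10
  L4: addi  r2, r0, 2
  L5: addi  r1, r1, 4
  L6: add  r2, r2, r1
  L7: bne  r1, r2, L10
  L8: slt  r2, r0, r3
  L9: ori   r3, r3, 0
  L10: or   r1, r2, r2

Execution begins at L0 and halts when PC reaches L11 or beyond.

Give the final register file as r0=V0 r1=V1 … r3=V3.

[0] slt  r0, r3, r3  →  {r0:0, r1:8, r2:11, r3:7}
[1] slt  r3, r2, r0  →  {r0:0, r1:8, r2:11, r3:0}
[2] add  r1, r3, r2  →  {r0:0, r1:11, r2:11, r3:0}
[3] beq  r0, r1, L10  →  {r0:0, r1:11, r2:11, r3:0}  ⟨branch fallthrough⟩
[4] addi  r2, r0, 2  →  {r0:0, r1:11, r2:2, r3:0}
[5] addi  r1, r1, 4  →  {r0:0, r1:15, r2:2, r3:0}
[6] add  r2, r2, r1  →  {r0:0, r1:15, r2:17, r3:0}
[7] bne  r1, r2, L10  →  {r0:0, r1:15, r2:17, r3:0}  ⟨branch taken⟩
[8] slt  r2, r0, r3  →  {r0:0, r1:15, r2:0, r3:0}
[10] or   r1, r2, r2  →  {r0:0, r1:0, r2:0, r3:0}

r0=0 r1=0 r2=0 r3=0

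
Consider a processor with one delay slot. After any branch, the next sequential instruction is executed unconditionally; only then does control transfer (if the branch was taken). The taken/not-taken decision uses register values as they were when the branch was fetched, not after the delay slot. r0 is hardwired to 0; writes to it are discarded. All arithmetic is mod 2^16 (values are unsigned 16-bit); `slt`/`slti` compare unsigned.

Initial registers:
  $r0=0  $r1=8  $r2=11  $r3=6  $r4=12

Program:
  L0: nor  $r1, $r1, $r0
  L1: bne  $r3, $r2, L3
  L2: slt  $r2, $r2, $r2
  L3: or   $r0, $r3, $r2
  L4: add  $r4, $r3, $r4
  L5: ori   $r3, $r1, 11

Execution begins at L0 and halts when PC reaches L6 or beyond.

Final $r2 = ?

PC=0  nor  $r1, $r1, $r0     | $r0=0 $r1=65527 $r2=11 $r3=6 $r4=12
PC=1  bne  $r3, $r2, L3      | $r0=0 $r1=65527 $r2=11 $r3=6 $r4=12  [TAKEN]
PC=2  slt  $r2, $r2, $r2     | $r0=0 $r1=65527 $r2=0 $r3=6 $r4=12
PC=3  or   $r0, $r3, $r2     | $r0=0 $r1=65527 $r2=0 $r3=6 $r4=12
PC=4  add  $r4, $r3, $r4     | $r0=0 $r1=65527 $r2=0 $r3=6 $r4=18
PC=5  ori   $r3, $r1, 11     | $r0=0 $r1=65527 $r2=0 $r3=65535 $r4=18

0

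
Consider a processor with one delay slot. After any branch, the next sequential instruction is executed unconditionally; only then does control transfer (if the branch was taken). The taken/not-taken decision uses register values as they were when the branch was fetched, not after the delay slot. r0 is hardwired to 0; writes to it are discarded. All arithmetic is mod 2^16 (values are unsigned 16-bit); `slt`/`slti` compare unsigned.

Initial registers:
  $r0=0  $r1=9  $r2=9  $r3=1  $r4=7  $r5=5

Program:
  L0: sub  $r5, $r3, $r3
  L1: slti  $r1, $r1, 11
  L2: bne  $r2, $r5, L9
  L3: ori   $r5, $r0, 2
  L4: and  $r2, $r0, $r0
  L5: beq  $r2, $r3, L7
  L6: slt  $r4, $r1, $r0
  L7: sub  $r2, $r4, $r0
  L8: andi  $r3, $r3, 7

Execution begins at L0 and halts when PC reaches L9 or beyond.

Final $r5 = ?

#0 sub  $r5, $r3, $r3 ; 0/9/9/1/7/0
#1 slti  $r1, $r1, 11 ; 0/1/9/1/7/0
#2 bne  $r2, $r5, L9 ; 0/1/9/1/7/0 ; →target
#3 ori   $r5, $r0, 2 ; 0/1/9/1/7/2

2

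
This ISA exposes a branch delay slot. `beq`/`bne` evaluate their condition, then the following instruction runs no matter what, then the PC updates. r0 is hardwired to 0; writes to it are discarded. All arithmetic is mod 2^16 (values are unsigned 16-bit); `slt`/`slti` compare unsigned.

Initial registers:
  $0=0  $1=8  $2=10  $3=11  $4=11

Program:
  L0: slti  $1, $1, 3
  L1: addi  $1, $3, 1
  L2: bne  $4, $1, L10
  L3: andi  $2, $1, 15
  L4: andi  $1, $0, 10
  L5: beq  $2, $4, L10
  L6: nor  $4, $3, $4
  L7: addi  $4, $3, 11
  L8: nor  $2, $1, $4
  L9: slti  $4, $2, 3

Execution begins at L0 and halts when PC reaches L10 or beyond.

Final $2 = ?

  step pc=0: slti  $1, $1, 3  regs=(0,0,10,11,11)
  step pc=1: addi  $1, $3, 1  regs=(0,12,10,11,11)
  step pc=2: bne  $4, $1, L10  cond=T  regs=(0,12,10,11,11)
  step pc=3: andi  $2, $1, 15  regs=(0,12,12,11,11)

12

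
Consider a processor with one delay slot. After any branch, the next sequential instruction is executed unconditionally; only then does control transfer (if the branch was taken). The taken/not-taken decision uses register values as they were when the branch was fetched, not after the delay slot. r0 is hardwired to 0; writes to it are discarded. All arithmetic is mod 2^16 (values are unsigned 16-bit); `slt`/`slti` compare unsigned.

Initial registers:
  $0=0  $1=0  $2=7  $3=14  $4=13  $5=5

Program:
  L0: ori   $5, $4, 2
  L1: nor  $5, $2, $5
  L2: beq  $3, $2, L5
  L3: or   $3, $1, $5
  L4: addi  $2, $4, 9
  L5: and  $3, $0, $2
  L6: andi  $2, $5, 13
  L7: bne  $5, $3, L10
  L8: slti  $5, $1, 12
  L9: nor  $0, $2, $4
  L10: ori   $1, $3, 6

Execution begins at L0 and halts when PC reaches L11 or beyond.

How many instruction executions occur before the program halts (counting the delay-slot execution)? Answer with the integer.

10

PC=0  ori   $5, $4, 2        | $0=0 $1=0 $2=7 $3=14 $4=13 $5=15
PC=1  nor  $5, $2, $5        | $0=0 $1=0 $2=7 $3=14 $4=13 $5=65520
PC=2  beq  $3, $2, L5        | $0=0 $1=0 $2=7 $3=14 $4=13 $5=65520  [not taken]
PC=3  or   $3, $1, $5        | $0=0 $1=0 $2=7 $3=65520 $4=13 $5=65520
PC=4  addi  $2, $4, 9        | $0=0 $1=0 $2=22 $3=65520 $4=13 $5=65520
PC=5  and  $3, $0, $2        | $0=0 $1=0 $2=22 $3=0 $4=13 $5=65520
PC=6  andi  $2, $5, 13       | $0=0 $1=0 $2=0 $3=0 $4=13 $5=65520
PC=7  bne  $5, $3, L10       | $0=0 $1=0 $2=0 $3=0 $4=13 $5=65520  [TAKEN]
PC=8  slti  $5, $1, 12       | $0=0 $1=0 $2=0 $3=0 $4=13 $5=1
PC=10 ori   $1, $3, 6        | $0=0 $1=6 $2=0 $3=0 $4=13 $5=1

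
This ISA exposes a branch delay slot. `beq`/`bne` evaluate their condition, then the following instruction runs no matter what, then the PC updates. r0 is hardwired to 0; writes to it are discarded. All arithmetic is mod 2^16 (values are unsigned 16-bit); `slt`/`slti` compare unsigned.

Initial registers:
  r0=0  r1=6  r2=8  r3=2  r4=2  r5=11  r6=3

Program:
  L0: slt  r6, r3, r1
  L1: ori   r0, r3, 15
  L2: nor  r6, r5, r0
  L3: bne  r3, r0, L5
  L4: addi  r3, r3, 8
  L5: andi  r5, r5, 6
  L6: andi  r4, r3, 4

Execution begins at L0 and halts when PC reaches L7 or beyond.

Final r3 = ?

#0 slt  r6, r3, r1 ; 0/6/8/2/2/11/1
#1 ori   r0, r3, 15 ; 0/6/8/2/2/11/1
#2 nor  r6, r5, r0 ; 0/6/8/2/2/11/65524
#3 bne  r3, r0, L5 ; 0/6/8/2/2/11/65524 ; →target
#4 addi  r3, r3, 8 ; 0/6/8/10/2/11/65524
#5 andi  r5, r5, 6 ; 0/6/8/10/2/2/65524
#6 andi  r4, r3, 4 ; 0/6/8/10/0/2/65524

10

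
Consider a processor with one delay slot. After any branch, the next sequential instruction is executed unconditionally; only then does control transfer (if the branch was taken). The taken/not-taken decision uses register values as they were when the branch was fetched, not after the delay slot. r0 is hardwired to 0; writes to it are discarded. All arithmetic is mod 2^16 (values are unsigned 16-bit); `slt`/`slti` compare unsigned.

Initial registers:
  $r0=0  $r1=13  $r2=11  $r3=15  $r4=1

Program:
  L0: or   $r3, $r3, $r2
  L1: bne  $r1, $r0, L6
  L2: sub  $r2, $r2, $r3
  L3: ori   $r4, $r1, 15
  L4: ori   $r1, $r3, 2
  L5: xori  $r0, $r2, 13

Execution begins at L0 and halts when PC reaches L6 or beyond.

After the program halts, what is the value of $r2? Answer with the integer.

65532

#0 or   $r3, $r3, $r2 ; 0/13/11/15/1
#1 bne  $r1, $r0, L6 ; 0/13/11/15/1 ; →target
#2 sub  $r2, $r2, $r3 ; 0/13/65532/15/1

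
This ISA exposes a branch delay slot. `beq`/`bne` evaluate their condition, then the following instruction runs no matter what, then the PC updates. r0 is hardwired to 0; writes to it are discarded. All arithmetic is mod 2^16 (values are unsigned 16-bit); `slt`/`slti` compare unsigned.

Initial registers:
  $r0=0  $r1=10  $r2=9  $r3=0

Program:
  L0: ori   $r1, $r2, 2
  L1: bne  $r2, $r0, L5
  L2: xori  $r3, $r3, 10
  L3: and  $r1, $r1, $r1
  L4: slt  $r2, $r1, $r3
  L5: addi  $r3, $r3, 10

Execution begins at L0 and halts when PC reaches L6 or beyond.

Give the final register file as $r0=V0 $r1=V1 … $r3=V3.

$r0=0 $r1=11 $r2=9 $r3=20

  step pc=0: ori   $r1, $r2, 2  regs=(0,11,9,0)
  step pc=1: bne  $r2, $r0, L5  cond=T  regs=(0,11,9,0)
  step pc=2: xori  $r3, $r3, 10  regs=(0,11,9,10)
  step pc=5: addi  $r3, $r3, 10  regs=(0,11,9,20)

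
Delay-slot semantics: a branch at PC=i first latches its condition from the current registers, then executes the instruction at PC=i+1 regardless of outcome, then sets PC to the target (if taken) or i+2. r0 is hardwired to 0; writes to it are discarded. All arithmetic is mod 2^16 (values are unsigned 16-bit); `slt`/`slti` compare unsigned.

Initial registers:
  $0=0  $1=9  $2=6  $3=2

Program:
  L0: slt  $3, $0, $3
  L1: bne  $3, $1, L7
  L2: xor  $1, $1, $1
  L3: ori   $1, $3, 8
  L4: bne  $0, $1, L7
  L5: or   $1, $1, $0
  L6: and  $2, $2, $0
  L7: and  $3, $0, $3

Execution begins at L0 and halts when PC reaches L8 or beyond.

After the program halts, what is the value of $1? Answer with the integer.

0

  step pc=0: slt  $3, $0, $3  regs=(0,9,6,1)
  step pc=1: bne  $3, $1, L7  cond=T  regs=(0,9,6,1)
  step pc=2: xor  $1, $1, $1  regs=(0,0,6,1)
  step pc=7: and  $3, $0, $3  regs=(0,0,6,0)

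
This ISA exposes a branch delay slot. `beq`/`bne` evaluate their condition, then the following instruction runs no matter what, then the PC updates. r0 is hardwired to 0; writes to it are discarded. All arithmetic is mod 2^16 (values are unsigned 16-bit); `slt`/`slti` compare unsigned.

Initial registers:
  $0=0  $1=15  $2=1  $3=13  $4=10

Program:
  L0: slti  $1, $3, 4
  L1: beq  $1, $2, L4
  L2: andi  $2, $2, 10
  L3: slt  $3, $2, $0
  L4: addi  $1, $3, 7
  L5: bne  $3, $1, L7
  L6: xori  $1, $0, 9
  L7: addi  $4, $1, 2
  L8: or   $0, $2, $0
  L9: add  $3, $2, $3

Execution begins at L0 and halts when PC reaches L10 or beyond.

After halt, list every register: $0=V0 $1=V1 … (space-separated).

  step pc=0: slti  $1, $3, 4  regs=(0,0,1,13,10)
  step pc=1: beq  $1, $2, L4  cond=F  regs=(0,0,1,13,10)
  step pc=2: andi  $2, $2, 10  regs=(0,0,0,13,10)
  step pc=3: slt  $3, $2, $0  regs=(0,0,0,0,10)
  step pc=4: addi  $1, $3, 7  regs=(0,7,0,0,10)
  step pc=5: bne  $3, $1, L7  cond=T  regs=(0,7,0,0,10)
  step pc=6: xori  $1, $0, 9  regs=(0,9,0,0,10)
  step pc=7: addi  $4, $1, 2  regs=(0,9,0,0,11)
  step pc=8: or   $0, $2, $0  regs=(0,9,0,0,11)
  step pc=9: add  $3, $2, $3  regs=(0,9,0,0,11)

$0=0 $1=9 $2=0 $3=0 $4=11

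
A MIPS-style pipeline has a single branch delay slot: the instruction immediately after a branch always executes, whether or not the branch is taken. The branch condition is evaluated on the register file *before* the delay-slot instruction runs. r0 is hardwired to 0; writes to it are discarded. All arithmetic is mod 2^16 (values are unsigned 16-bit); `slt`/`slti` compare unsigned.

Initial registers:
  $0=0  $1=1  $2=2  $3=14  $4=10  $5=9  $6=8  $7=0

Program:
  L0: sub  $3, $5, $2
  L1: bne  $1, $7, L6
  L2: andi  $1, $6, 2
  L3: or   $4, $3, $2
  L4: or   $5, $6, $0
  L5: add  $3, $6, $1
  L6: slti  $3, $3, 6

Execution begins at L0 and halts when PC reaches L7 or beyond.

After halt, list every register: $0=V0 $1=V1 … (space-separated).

$0=0 $1=0 $2=2 $3=0 $4=10 $5=9 $6=8 $7=0

[0] sub  $3, $5, $2  →  {$0:0, $1:1, $2:2, $3:7, $4:10, $5:9, $6:8, $7:0}
[1] bne  $1, $7, L6  →  {$0:0, $1:1, $2:2, $3:7, $4:10, $5:9, $6:8, $7:0}  ⟨branch taken⟩
[2] andi  $1, $6, 2  →  {$0:0, $1:0, $2:2, $3:7, $4:10, $5:9, $6:8, $7:0}
[6] slti  $3, $3, 6  →  {$0:0, $1:0, $2:2, $3:0, $4:10, $5:9, $6:8, $7:0}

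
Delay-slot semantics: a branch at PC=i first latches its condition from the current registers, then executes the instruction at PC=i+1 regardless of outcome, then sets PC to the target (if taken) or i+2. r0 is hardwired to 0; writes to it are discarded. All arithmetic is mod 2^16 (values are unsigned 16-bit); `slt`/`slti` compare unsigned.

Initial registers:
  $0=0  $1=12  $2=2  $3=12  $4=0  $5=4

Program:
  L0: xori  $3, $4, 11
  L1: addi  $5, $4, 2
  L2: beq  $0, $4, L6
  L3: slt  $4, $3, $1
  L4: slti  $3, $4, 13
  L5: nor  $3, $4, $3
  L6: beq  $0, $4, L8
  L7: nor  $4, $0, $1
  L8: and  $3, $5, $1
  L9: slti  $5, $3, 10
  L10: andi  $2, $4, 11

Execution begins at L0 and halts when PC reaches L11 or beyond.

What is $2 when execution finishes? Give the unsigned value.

3

[0] xori  $3, $4, 11  →  {$0:0, $1:12, $2:2, $3:11, $4:0, $5:4}
[1] addi  $5, $4, 2  →  {$0:0, $1:12, $2:2, $3:11, $4:0, $5:2}
[2] beq  $0, $4, L6  →  {$0:0, $1:12, $2:2, $3:11, $4:0, $5:2}  ⟨branch taken⟩
[3] slt  $4, $3, $1  →  {$0:0, $1:12, $2:2, $3:11, $4:1, $5:2}
[6] beq  $0, $4, L8  →  {$0:0, $1:12, $2:2, $3:11, $4:1, $5:2}  ⟨branch fallthrough⟩
[7] nor  $4, $0, $1  →  {$0:0, $1:12, $2:2, $3:11, $4:65523, $5:2}
[8] and  $3, $5, $1  →  {$0:0, $1:12, $2:2, $3:0, $4:65523, $5:2}
[9] slti  $5, $3, 10  →  {$0:0, $1:12, $2:2, $3:0, $4:65523, $5:1}
[10] andi  $2, $4, 11  →  {$0:0, $1:12, $2:3, $3:0, $4:65523, $5:1}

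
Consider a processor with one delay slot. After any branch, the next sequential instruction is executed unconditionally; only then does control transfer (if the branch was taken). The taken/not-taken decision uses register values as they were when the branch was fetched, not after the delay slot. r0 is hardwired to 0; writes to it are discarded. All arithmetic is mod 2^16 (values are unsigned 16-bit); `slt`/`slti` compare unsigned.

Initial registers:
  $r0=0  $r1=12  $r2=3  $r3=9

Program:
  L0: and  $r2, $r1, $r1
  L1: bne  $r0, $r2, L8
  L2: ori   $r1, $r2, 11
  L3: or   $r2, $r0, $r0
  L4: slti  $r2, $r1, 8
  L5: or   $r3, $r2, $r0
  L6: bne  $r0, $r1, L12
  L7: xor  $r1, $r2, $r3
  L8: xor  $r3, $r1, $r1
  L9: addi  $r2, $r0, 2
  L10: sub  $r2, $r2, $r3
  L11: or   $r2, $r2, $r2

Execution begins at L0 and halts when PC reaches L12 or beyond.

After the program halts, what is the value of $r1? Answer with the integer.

[0] and  $r2, $r1, $r1  →  {$r0:0, $r1:12, $r2:12, $r3:9}
[1] bne  $r0, $r2, L8  →  {$r0:0, $r1:12, $r2:12, $r3:9}  ⟨branch taken⟩
[2] ori   $r1, $r2, 11  →  {$r0:0, $r1:15, $r2:12, $r3:9}
[8] xor  $r3, $r1, $r1  →  {$r0:0, $r1:15, $r2:12, $r3:0}
[9] addi  $r2, $r0, 2  →  {$r0:0, $r1:15, $r2:2, $r3:0}
[10] sub  $r2, $r2, $r3  →  {$r0:0, $r1:15, $r2:2, $r3:0}
[11] or   $r2, $r2, $r2  →  {$r0:0, $r1:15, $r2:2, $r3:0}

15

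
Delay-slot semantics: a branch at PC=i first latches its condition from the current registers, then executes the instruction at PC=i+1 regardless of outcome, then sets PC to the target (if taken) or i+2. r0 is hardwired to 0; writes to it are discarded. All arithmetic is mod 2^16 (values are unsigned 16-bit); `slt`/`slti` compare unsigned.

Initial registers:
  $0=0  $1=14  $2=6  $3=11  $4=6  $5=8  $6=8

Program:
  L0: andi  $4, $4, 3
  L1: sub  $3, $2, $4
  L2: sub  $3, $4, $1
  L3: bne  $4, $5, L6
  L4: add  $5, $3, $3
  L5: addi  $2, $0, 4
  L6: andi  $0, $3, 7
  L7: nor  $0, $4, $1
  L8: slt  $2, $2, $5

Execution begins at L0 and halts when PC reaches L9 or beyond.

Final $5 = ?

65512

[0] andi  $4, $4, 3  →  {$0:0, $1:14, $2:6, $3:11, $4:2, $5:8, $6:8}
[1] sub  $3, $2, $4  →  {$0:0, $1:14, $2:6, $3:4, $4:2, $5:8, $6:8}
[2] sub  $3, $4, $1  →  {$0:0, $1:14, $2:6, $3:65524, $4:2, $5:8, $6:8}
[3] bne  $4, $5, L6  →  {$0:0, $1:14, $2:6, $3:65524, $4:2, $5:8, $6:8}  ⟨branch taken⟩
[4] add  $5, $3, $3  →  {$0:0, $1:14, $2:6, $3:65524, $4:2, $5:65512, $6:8}
[6] andi  $0, $3, 7  →  {$0:0, $1:14, $2:6, $3:65524, $4:2, $5:65512, $6:8}
[7] nor  $0, $4, $1  →  {$0:0, $1:14, $2:6, $3:65524, $4:2, $5:65512, $6:8}
[8] slt  $2, $2, $5  →  {$0:0, $1:14, $2:1, $3:65524, $4:2, $5:65512, $6:8}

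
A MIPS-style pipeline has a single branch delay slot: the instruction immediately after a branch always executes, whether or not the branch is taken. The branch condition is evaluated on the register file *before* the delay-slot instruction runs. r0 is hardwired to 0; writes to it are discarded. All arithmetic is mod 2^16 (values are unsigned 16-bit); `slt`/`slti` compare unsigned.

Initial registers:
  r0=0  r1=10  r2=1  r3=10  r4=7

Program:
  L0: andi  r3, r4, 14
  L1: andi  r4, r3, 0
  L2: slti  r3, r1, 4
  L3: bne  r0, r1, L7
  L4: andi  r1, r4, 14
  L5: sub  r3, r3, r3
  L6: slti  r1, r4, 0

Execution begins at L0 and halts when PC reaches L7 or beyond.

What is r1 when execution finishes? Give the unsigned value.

0

  step pc=0: andi  r3, r4, 14  regs=(0,10,1,6,7)
  step pc=1: andi  r4, r3, 0  regs=(0,10,1,6,0)
  step pc=2: slti  r3, r1, 4  regs=(0,10,1,0,0)
  step pc=3: bne  r0, r1, L7  cond=T  regs=(0,10,1,0,0)
  step pc=4: andi  r1, r4, 14  regs=(0,0,1,0,0)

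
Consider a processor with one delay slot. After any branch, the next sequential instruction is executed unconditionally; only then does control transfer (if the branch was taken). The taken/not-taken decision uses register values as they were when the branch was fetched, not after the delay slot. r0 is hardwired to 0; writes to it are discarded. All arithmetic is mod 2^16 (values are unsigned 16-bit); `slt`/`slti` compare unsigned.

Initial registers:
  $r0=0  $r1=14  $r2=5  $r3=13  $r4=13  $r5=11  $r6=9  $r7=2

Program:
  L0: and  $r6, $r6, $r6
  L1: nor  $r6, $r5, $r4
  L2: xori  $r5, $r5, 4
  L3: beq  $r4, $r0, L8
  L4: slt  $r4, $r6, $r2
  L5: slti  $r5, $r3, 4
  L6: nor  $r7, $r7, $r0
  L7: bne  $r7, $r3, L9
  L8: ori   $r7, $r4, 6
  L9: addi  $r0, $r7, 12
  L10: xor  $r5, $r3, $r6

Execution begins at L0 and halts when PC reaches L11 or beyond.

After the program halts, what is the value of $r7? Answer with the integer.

6

  step pc=0: and  $r6, $r6, $r6  regs=(0,14,5,13,13,11,9,2)
  step pc=1: nor  $r6, $r5, $r4  regs=(0,14,5,13,13,11,65520,2)
  step pc=2: xori  $r5, $r5, 4  regs=(0,14,5,13,13,15,65520,2)
  step pc=3: beq  $r4, $r0, L8  cond=F  regs=(0,14,5,13,13,15,65520,2)
  step pc=4: slt  $r4, $r6, $r2  regs=(0,14,5,13,0,15,65520,2)
  step pc=5: slti  $r5, $r3, 4  regs=(0,14,5,13,0,0,65520,2)
  step pc=6: nor  $r7, $r7, $r0  regs=(0,14,5,13,0,0,65520,65533)
  step pc=7: bne  $r7, $r3, L9  cond=T  regs=(0,14,5,13,0,0,65520,65533)
  step pc=8: ori   $r7, $r4, 6  regs=(0,14,5,13,0,0,65520,6)
  step pc=9: addi  $r0, $r7, 12  regs=(0,14,5,13,0,0,65520,6)
  step pc=10: xor  $r5, $r3, $r6  regs=(0,14,5,13,0,65533,65520,6)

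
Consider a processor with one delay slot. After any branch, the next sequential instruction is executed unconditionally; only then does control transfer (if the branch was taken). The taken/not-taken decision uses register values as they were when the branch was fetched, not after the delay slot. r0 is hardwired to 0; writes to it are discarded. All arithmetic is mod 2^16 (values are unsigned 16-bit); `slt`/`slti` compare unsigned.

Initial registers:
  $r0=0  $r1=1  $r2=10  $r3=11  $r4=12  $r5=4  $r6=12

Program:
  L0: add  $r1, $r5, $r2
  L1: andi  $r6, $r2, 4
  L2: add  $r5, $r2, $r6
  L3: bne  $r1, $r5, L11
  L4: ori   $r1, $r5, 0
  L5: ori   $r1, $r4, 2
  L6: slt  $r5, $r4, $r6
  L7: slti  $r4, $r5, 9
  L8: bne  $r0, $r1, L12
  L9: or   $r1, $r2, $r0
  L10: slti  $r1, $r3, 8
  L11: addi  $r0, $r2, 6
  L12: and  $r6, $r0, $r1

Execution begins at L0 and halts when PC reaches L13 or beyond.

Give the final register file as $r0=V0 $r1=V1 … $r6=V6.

$r0=0 $r1=10 $r2=10 $r3=11 $r4=12 $r5=10 $r6=0

[0] add  $r1, $r5, $r2  →  {$r0:0, $r1:14, $r2:10, $r3:11, $r4:12, $r5:4, $r6:12}
[1] andi  $r6, $r2, 4  →  {$r0:0, $r1:14, $r2:10, $r3:11, $r4:12, $r5:4, $r6:0}
[2] add  $r5, $r2, $r6  →  {$r0:0, $r1:14, $r2:10, $r3:11, $r4:12, $r5:10, $r6:0}
[3] bne  $r1, $r5, L11  →  {$r0:0, $r1:14, $r2:10, $r3:11, $r4:12, $r5:10, $r6:0}  ⟨branch taken⟩
[4] ori   $r1, $r5, 0  →  {$r0:0, $r1:10, $r2:10, $r3:11, $r4:12, $r5:10, $r6:0}
[11] addi  $r0, $r2, 6  →  {$r0:0, $r1:10, $r2:10, $r3:11, $r4:12, $r5:10, $r6:0}
[12] and  $r6, $r0, $r1  →  {$r0:0, $r1:10, $r2:10, $r3:11, $r4:12, $r5:10, $r6:0}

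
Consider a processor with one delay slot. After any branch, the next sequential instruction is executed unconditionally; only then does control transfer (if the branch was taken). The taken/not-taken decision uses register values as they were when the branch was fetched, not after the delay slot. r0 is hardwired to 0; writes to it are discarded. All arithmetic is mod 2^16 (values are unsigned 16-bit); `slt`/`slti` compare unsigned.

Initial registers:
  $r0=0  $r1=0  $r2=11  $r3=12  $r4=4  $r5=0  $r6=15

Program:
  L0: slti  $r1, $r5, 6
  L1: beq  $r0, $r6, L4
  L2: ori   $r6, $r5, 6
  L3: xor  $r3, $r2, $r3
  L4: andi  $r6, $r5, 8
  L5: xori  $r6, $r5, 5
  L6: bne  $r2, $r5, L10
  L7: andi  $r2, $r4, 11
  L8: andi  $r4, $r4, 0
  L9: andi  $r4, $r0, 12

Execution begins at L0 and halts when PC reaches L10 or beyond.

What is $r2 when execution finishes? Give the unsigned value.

PC=0  slti  $r1, $r5, 6      | $r0=0 $r1=1 $r2=11 $r3=12 $r4=4 $r5=0 $r6=15
PC=1  beq  $r0, $r6, L4      | $r0=0 $r1=1 $r2=11 $r3=12 $r4=4 $r5=0 $r6=15  [not taken]
PC=2  ori   $r6, $r5, 6      | $r0=0 $r1=1 $r2=11 $r3=12 $r4=4 $r5=0 $r6=6
PC=3  xor  $r3, $r2, $r3     | $r0=0 $r1=1 $r2=11 $r3=7 $r4=4 $r5=0 $r6=6
PC=4  andi  $r6, $r5, 8      | $r0=0 $r1=1 $r2=11 $r3=7 $r4=4 $r5=0 $r6=0
PC=5  xori  $r6, $r5, 5      | $r0=0 $r1=1 $r2=11 $r3=7 $r4=4 $r5=0 $r6=5
PC=6  bne  $r2, $r5, L10     | $r0=0 $r1=1 $r2=11 $r3=7 $r4=4 $r5=0 $r6=5  [TAKEN]
PC=7  andi  $r2, $r4, 11     | $r0=0 $r1=1 $r2=0 $r3=7 $r4=4 $r5=0 $r6=5

0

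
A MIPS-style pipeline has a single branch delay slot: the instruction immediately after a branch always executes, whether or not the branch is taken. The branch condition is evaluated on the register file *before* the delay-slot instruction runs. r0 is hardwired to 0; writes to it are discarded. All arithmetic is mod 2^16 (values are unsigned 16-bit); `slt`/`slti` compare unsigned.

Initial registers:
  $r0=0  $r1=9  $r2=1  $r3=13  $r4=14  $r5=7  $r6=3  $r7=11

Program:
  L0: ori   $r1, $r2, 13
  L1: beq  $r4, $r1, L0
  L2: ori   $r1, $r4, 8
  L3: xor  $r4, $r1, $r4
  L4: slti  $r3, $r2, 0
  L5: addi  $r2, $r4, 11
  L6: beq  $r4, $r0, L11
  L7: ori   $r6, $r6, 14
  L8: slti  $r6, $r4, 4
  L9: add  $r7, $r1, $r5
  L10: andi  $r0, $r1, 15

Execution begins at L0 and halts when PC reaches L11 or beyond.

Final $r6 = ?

PC=0  ori   $r1, $r2, 13     | $r0=0 $r1=13 $r2=1 $r3=13 $r4=14 $r5=7 $r6=3 $r7=11
PC=1  beq  $r4, $r1, L0      | $r0=0 $r1=13 $r2=1 $r3=13 $r4=14 $r5=7 $r6=3 $r7=11  [not taken]
PC=2  ori   $r1, $r4, 8      | $r0=0 $r1=14 $r2=1 $r3=13 $r4=14 $r5=7 $r6=3 $r7=11
PC=3  xor  $r4, $r1, $r4     | $r0=0 $r1=14 $r2=1 $r3=13 $r4=0 $r5=7 $r6=3 $r7=11
PC=4  slti  $r3, $r2, 0      | $r0=0 $r1=14 $r2=1 $r3=0 $r4=0 $r5=7 $r6=3 $r7=11
PC=5  addi  $r2, $r4, 11     | $r0=0 $r1=14 $r2=11 $r3=0 $r4=0 $r5=7 $r6=3 $r7=11
PC=6  beq  $r4, $r0, L11     | $r0=0 $r1=14 $r2=11 $r3=0 $r4=0 $r5=7 $r6=3 $r7=11  [TAKEN]
PC=7  ori   $r6, $r6, 14     | $r0=0 $r1=14 $r2=11 $r3=0 $r4=0 $r5=7 $r6=15 $r7=11

15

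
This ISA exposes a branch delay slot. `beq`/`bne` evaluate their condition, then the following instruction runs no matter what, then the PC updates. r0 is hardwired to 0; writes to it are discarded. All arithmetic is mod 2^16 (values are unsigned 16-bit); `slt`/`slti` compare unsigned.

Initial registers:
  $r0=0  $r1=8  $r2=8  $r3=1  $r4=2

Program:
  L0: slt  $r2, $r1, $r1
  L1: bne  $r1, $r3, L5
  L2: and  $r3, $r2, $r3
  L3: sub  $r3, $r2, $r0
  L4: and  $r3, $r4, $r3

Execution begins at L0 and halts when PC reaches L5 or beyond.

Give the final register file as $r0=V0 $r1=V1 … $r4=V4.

[0] slt  $r2, $r1, $r1  →  {$r0:0, $r1:8, $r2:0, $r3:1, $r4:2}
[1] bne  $r1, $r3, L5  →  {$r0:0, $r1:8, $r2:0, $r3:1, $r4:2}  ⟨branch taken⟩
[2] and  $r3, $r2, $r3  →  {$r0:0, $r1:8, $r2:0, $r3:0, $r4:2}

$r0=0 $r1=8 $r2=0 $r3=0 $r4=2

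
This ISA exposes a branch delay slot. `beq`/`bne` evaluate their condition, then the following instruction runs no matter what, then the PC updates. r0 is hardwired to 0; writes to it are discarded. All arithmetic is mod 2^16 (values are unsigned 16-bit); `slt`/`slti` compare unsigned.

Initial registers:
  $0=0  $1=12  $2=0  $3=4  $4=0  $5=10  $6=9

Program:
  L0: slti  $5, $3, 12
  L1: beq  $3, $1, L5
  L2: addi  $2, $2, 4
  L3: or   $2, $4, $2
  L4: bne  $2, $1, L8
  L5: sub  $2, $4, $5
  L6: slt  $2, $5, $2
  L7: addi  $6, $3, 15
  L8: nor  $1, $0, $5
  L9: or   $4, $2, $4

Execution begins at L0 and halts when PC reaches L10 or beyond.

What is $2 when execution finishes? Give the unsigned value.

PC=0  slti  $5, $3, 12       | $0=0 $1=12 $2=0 $3=4 $4=0 $5=1 $6=9
PC=1  beq  $3, $1, L5        | $0=0 $1=12 $2=0 $3=4 $4=0 $5=1 $6=9  [not taken]
PC=2  addi  $2, $2, 4        | $0=0 $1=12 $2=4 $3=4 $4=0 $5=1 $6=9
PC=3  or   $2, $4, $2        | $0=0 $1=12 $2=4 $3=4 $4=0 $5=1 $6=9
PC=4  bne  $2, $1, L8        | $0=0 $1=12 $2=4 $3=4 $4=0 $5=1 $6=9  [TAKEN]
PC=5  sub  $2, $4, $5        | $0=0 $1=12 $2=65535 $3=4 $4=0 $5=1 $6=9
PC=8  nor  $1, $0, $5        | $0=0 $1=65534 $2=65535 $3=4 $4=0 $5=1 $6=9
PC=9  or   $4, $2, $4        | $0=0 $1=65534 $2=65535 $3=4 $4=65535 $5=1 $6=9

65535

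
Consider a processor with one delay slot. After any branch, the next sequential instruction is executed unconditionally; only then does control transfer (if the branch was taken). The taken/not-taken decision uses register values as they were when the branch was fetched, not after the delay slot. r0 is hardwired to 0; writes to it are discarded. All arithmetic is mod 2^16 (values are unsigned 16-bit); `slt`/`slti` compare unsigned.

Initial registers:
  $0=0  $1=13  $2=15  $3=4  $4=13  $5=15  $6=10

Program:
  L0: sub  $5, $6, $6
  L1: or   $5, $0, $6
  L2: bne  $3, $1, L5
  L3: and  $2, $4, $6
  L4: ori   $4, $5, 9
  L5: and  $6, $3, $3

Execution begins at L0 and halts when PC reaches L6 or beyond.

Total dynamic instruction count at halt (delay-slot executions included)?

5

[0] sub  $5, $6, $6  →  {$0:0, $1:13, $2:15, $3:4, $4:13, $5:0, $6:10}
[1] or   $5, $0, $6  →  {$0:0, $1:13, $2:15, $3:4, $4:13, $5:10, $6:10}
[2] bne  $3, $1, L5  →  {$0:0, $1:13, $2:15, $3:4, $4:13, $5:10, $6:10}  ⟨branch taken⟩
[3] and  $2, $4, $6  →  {$0:0, $1:13, $2:8, $3:4, $4:13, $5:10, $6:10}
[5] and  $6, $3, $3  →  {$0:0, $1:13, $2:8, $3:4, $4:13, $5:10, $6:4}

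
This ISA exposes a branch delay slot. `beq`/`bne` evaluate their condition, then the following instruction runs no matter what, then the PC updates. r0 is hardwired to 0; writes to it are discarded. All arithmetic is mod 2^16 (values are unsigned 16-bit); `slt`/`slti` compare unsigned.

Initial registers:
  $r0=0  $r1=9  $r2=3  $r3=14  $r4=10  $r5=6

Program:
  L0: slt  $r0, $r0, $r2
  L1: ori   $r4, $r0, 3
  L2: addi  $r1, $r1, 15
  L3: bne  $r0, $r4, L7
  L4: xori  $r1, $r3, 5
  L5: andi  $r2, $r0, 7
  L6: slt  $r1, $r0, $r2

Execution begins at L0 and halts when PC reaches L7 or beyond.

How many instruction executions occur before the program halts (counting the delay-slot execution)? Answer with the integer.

5

PC=0  slt  $r0, $r0, $r2     | $r0=0 $r1=9 $r2=3 $r3=14 $r4=10 $r5=6
PC=1  ori   $r4, $r0, 3      | $r0=0 $r1=9 $r2=3 $r3=14 $r4=3 $r5=6
PC=2  addi  $r1, $r1, 15     | $r0=0 $r1=24 $r2=3 $r3=14 $r4=3 $r5=6
PC=3  bne  $r0, $r4, L7      | $r0=0 $r1=24 $r2=3 $r3=14 $r4=3 $r5=6  [TAKEN]
PC=4  xori  $r1, $r3, 5      | $r0=0 $r1=11 $r2=3 $r3=14 $r4=3 $r5=6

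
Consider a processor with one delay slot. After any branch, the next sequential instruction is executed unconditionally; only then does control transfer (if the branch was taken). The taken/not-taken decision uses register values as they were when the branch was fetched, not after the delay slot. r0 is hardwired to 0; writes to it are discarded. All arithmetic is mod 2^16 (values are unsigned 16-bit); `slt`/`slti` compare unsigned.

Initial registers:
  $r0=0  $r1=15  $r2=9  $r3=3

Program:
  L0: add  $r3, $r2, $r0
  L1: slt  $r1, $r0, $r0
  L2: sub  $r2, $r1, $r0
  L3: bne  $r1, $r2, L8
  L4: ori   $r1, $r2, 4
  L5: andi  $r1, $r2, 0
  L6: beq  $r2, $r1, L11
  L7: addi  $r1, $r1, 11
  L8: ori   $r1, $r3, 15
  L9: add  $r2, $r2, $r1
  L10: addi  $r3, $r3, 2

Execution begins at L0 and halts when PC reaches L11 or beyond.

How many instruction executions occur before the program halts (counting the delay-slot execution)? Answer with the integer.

8

[0] add  $r3, $r2, $r0  →  {$r0:0, $r1:15, $r2:9, $r3:9}
[1] slt  $r1, $r0, $r0  →  {$r0:0, $r1:0, $r2:9, $r3:9}
[2] sub  $r2, $r1, $r0  →  {$r0:0, $r1:0, $r2:0, $r3:9}
[3] bne  $r1, $r2, L8  →  {$r0:0, $r1:0, $r2:0, $r3:9}  ⟨branch fallthrough⟩
[4] ori   $r1, $r2, 4  →  {$r0:0, $r1:4, $r2:0, $r3:9}
[5] andi  $r1, $r2, 0  →  {$r0:0, $r1:0, $r2:0, $r3:9}
[6] beq  $r2, $r1, L11  →  {$r0:0, $r1:0, $r2:0, $r3:9}  ⟨branch taken⟩
[7] addi  $r1, $r1, 11  →  {$r0:0, $r1:11, $r2:0, $r3:9}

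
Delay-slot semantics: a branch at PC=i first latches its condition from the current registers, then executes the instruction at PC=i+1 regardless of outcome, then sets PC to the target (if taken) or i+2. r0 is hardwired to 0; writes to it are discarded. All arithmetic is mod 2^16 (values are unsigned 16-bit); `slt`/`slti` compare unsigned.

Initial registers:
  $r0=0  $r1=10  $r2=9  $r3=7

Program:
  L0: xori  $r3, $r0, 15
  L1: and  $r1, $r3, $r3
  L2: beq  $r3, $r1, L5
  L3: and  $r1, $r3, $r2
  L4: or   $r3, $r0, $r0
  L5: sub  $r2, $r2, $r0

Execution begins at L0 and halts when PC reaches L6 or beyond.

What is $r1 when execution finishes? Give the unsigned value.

PC=0  xori  $r3, $r0, 15     | $r0=0 $r1=10 $r2=9 $r3=15
PC=1  and  $r1, $r3, $r3     | $r0=0 $r1=15 $r2=9 $r3=15
PC=2  beq  $r3, $r1, L5      | $r0=0 $r1=15 $r2=9 $r3=15  [TAKEN]
PC=3  and  $r1, $r3, $r2     | $r0=0 $r1=9 $r2=9 $r3=15
PC=5  sub  $r2, $r2, $r0     | $r0=0 $r1=9 $r2=9 $r3=15

9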